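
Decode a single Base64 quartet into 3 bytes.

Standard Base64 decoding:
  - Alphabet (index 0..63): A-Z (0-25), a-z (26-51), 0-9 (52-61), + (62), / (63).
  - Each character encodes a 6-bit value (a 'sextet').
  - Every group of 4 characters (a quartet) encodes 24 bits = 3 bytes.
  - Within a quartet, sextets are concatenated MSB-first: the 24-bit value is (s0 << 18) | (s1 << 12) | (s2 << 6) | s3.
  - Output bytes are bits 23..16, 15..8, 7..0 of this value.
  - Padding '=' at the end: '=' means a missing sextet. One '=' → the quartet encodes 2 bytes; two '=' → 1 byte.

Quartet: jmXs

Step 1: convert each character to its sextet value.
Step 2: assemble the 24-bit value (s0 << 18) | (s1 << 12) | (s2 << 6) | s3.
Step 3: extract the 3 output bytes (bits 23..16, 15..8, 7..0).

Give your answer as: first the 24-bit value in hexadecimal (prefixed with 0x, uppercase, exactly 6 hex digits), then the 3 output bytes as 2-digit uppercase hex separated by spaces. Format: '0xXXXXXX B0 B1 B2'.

Sextets: j=35, m=38, X=23, s=44
24-bit: (35<<18) | (38<<12) | (23<<6) | 44
      = 0x8C0000 | 0x026000 | 0x0005C0 | 0x00002C
      = 0x8E65EC
Bytes: (v>>16)&0xFF=8E, (v>>8)&0xFF=65, v&0xFF=EC

Answer: 0x8E65EC 8E 65 EC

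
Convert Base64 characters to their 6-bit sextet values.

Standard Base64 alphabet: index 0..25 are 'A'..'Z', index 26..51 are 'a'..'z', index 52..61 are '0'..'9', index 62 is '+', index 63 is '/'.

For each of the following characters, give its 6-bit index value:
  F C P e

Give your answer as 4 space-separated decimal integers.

Answer: 5 2 15 30

Derivation:
'F': A..Z range, ord('F') − ord('A') = 5
'C': A..Z range, ord('C') − ord('A') = 2
'P': A..Z range, ord('P') − ord('A') = 15
'e': a..z range, 26 + ord('e') − ord('a') = 30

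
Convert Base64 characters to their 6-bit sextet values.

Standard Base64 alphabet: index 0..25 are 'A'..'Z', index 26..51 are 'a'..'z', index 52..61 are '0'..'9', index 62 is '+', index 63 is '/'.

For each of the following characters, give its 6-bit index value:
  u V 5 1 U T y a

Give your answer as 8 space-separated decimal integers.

'u': a..z range, 26 + ord('u') − ord('a') = 46
'V': A..Z range, ord('V') − ord('A') = 21
'5': 0..9 range, 52 + ord('5') − ord('0') = 57
'1': 0..9 range, 52 + ord('1') − ord('0') = 53
'U': A..Z range, ord('U') − ord('A') = 20
'T': A..Z range, ord('T') − ord('A') = 19
'y': a..z range, 26 + ord('y') − ord('a') = 50
'a': a..z range, 26 + ord('a') − ord('a') = 26

Answer: 46 21 57 53 20 19 50 26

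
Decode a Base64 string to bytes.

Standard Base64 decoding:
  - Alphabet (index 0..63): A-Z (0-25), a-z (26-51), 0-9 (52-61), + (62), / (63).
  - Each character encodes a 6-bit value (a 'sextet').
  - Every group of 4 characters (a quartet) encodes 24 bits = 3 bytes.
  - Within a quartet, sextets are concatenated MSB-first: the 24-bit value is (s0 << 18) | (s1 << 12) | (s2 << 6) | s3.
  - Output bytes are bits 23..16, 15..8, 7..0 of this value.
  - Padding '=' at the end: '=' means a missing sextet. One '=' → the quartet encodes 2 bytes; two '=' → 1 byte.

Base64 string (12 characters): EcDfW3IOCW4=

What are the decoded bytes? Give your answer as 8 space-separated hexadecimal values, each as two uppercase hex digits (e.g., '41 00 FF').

After char 0 ('E'=4): chars_in_quartet=1 acc=0x4 bytes_emitted=0
After char 1 ('c'=28): chars_in_quartet=2 acc=0x11C bytes_emitted=0
After char 2 ('D'=3): chars_in_quartet=3 acc=0x4703 bytes_emitted=0
After char 3 ('f'=31): chars_in_quartet=4 acc=0x11C0DF -> emit 11 C0 DF, reset; bytes_emitted=3
After char 4 ('W'=22): chars_in_quartet=1 acc=0x16 bytes_emitted=3
After char 5 ('3'=55): chars_in_quartet=2 acc=0x5B7 bytes_emitted=3
After char 6 ('I'=8): chars_in_quartet=3 acc=0x16DC8 bytes_emitted=3
After char 7 ('O'=14): chars_in_quartet=4 acc=0x5B720E -> emit 5B 72 0E, reset; bytes_emitted=6
After char 8 ('C'=2): chars_in_quartet=1 acc=0x2 bytes_emitted=6
After char 9 ('W'=22): chars_in_quartet=2 acc=0x96 bytes_emitted=6
After char 10 ('4'=56): chars_in_quartet=3 acc=0x25B8 bytes_emitted=6
Padding '=': partial quartet acc=0x25B8 -> emit 09 6E; bytes_emitted=8

Answer: 11 C0 DF 5B 72 0E 09 6E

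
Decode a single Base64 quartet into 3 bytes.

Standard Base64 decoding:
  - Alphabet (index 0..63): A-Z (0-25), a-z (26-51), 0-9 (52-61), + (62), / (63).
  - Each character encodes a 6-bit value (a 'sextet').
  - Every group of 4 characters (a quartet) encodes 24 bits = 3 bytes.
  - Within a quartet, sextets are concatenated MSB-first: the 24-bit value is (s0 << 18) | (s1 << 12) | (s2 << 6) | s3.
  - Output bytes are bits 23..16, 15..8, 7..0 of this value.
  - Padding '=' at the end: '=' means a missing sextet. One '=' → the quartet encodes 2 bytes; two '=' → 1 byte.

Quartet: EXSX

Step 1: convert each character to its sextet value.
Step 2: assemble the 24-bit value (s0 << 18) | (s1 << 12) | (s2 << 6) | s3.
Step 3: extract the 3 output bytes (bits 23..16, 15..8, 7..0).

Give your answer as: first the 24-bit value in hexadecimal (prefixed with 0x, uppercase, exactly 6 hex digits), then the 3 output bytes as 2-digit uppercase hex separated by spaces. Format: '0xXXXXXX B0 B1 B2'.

Answer: 0x117497 11 74 97

Derivation:
Sextets: E=4, X=23, S=18, X=23
24-bit: (4<<18) | (23<<12) | (18<<6) | 23
      = 0x100000 | 0x017000 | 0x000480 | 0x000017
      = 0x117497
Bytes: (v>>16)&0xFF=11, (v>>8)&0xFF=74, v&0xFF=97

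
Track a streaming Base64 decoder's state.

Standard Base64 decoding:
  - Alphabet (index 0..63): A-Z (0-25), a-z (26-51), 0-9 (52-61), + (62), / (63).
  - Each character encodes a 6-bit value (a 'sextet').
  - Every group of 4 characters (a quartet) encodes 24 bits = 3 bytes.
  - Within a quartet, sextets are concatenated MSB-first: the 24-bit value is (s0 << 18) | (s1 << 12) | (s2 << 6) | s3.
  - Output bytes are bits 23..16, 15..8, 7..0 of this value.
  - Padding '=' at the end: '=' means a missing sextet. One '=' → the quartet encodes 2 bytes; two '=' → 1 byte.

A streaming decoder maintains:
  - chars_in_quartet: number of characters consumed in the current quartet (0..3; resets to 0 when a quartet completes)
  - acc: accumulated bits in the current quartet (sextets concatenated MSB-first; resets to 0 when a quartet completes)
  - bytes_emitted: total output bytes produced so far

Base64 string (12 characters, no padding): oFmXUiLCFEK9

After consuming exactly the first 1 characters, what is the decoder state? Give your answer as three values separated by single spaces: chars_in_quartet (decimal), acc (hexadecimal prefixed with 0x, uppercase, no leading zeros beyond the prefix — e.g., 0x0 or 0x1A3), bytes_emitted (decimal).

After char 0 ('o'=40): chars_in_quartet=1 acc=0x28 bytes_emitted=0

Answer: 1 0x28 0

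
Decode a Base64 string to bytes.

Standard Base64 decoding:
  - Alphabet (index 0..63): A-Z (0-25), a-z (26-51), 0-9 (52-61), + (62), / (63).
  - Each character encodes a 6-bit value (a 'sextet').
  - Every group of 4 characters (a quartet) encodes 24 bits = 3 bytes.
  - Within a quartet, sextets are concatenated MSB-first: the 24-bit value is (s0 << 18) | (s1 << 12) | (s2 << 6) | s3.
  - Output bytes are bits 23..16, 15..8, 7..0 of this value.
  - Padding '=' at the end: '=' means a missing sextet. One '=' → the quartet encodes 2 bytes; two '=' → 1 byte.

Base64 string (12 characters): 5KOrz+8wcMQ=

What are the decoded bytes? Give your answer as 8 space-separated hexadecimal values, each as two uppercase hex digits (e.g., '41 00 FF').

Answer: E4 A3 AB CF EF 30 70 C4

Derivation:
After char 0 ('5'=57): chars_in_quartet=1 acc=0x39 bytes_emitted=0
After char 1 ('K'=10): chars_in_quartet=2 acc=0xE4A bytes_emitted=0
After char 2 ('O'=14): chars_in_quartet=3 acc=0x3928E bytes_emitted=0
After char 3 ('r'=43): chars_in_quartet=4 acc=0xE4A3AB -> emit E4 A3 AB, reset; bytes_emitted=3
After char 4 ('z'=51): chars_in_quartet=1 acc=0x33 bytes_emitted=3
After char 5 ('+'=62): chars_in_quartet=2 acc=0xCFE bytes_emitted=3
After char 6 ('8'=60): chars_in_quartet=3 acc=0x33FBC bytes_emitted=3
After char 7 ('w'=48): chars_in_quartet=4 acc=0xCFEF30 -> emit CF EF 30, reset; bytes_emitted=6
After char 8 ('c'=28): chars_in_quartet=1 acc=0x1C bytes_emitted=6
After char 9 ('M'=12): chars_in_quartet=2 acc=0x70C bytes_emitted=6
After char 10 ('Q'=16): chars_in_quartet=3 acc=0x1C310 bytes_emitted=6
Padding '=': partial quartet acc=0x1C310 -> emit 70 C4; bytes_emitted=8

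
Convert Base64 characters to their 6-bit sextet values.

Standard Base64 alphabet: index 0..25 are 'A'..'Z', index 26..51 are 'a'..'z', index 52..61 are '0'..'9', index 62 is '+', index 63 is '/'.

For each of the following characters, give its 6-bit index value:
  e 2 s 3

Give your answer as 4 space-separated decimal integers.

'e': a..z range, 26 + ord('e') − ord('a') = 30
'2': 0..9 range, 52 + ord('2') − ord('0') = 54
's': a..z range, 26 + ord('s') − ord('a') = 44
'3': 0..9 range, 52 + ord('3') − ord('0') = 55

Answer: 30 54 44 55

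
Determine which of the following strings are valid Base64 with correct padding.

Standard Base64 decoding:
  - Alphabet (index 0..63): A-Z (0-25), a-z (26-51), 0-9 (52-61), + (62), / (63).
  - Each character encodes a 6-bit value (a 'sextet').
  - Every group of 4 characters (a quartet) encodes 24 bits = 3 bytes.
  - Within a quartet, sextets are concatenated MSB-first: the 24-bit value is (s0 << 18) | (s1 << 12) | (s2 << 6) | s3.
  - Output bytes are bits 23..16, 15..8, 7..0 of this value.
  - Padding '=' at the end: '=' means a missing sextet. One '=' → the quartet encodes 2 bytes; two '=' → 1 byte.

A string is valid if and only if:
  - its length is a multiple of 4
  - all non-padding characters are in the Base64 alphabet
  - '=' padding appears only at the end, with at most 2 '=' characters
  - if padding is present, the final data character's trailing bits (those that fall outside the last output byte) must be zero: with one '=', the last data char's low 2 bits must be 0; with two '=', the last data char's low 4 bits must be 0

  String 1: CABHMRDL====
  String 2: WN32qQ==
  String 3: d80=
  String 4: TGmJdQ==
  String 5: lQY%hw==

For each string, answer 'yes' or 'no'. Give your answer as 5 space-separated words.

String 1: 'CABHMRDL====' → invalid (4 pad chars (max 2))
String 2: 'WN32qQ==' → valid
String 3: 'd80=' → valid
String 4: 'TGmJdQ==' → valid
String 5: 'lQY%hw==' → invalid (bad char(s): ['%'])

Answer: no yes yes yes no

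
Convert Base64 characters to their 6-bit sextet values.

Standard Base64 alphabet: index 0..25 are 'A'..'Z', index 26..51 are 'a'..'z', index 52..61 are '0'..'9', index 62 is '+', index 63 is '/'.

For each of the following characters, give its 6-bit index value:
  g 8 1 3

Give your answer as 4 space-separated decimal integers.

Answer: 32 60 53 55

Derivation:
'g': a..z range, 26 + ord('g') − ord('a') = 32
'8': 0..9 range, 52 + ord('8') − ord('0') = 60
'1': 0..9 range, 52 + ord('1') − ord('0') = 53
'3': 0..9 range, 52 + ord('3') − ord('0') = 55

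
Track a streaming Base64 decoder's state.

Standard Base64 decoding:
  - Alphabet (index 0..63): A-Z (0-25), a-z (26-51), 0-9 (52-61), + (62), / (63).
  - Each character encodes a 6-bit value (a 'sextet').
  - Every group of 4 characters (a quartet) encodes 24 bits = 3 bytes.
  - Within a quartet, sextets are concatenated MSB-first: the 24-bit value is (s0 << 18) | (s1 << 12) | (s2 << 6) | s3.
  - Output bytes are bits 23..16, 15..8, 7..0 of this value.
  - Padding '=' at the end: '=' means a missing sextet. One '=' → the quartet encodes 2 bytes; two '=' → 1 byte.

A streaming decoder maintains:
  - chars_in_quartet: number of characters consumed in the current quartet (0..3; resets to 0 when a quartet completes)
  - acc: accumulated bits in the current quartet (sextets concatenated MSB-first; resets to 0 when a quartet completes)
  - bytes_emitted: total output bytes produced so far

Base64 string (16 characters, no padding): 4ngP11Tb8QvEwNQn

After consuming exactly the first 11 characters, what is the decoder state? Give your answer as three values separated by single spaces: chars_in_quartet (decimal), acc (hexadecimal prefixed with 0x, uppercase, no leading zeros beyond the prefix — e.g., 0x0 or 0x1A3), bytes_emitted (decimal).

Answer: 3 0x3C42F 6

Derivation:
After char 0 ('4'=56): chars_in_quartet=1 acc=0x38 bytes_emitted=0
After char 1 ('n'=39): chars_in_quartet=2 acc=0xE27 bytes_emitted=0
After char 2 ('g'=32): chars_in_quartet=3 acc=0x389E0 bytes_emitted=0
After char 3 ('P'=15): chars_in_quartet=4 acc=0xE2780F -> emit E2 78 0F, reset; bytes_emitted=3
After char 4 ('1'=53): chars_in_quartet=1 acc=0x35 bytes_emitted=3
After char 5 ('1'=53): chars_in_quartet=2 acc=0xD75 bytes_emitted=3
After char 6 ('T'=19): chars_in_quartet=3 acc=0x35D53 bytes_emitted=3
After char 7 ('b'=27): chars_in_quartet=4 acc=0xD754DB -> emit D7 54 DB, reset; bytes_emitted=6
After char 8 ('8'=60): chars_in_quartet=1 acc=0x3C bytes_emitted=6
After char 9 ('Q'=16): chars_in_quartet=2 acc=0xF10 bytes_emitted=6
After char 10 ('v'=47): chars_in_quartet=3 acc=0x3C42F bytes_emitted=6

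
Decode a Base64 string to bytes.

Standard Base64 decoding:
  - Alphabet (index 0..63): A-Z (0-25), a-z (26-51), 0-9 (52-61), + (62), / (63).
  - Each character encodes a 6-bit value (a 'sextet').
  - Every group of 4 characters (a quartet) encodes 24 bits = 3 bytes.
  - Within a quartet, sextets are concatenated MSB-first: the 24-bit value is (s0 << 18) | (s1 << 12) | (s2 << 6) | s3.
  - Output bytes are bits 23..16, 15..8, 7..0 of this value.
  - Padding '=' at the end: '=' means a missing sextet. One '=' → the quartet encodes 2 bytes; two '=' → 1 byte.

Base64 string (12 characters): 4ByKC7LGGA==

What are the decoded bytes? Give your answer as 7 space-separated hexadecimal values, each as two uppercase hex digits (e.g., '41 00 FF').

Answer: E0 1C 8A 0B B2 C6 18

Derivation:
After char 0 ('4'=56): chars_in_quartet=1 acc=0x38 bytes_emitted=0
After char 1 ('B'=1): chars_in_quartet=2 acc=0xE01 bytes_emitted=0
After char 2 ('y'=50): chars_in_quartet=3 acc=0x38072 bytes_emitted=0
After char 3 ('K'=10): chars_in_quartet=4 acc=0xE01C8A -> emit E0 1C 8A, reset; bytes_emitted=3
After char 4 ('C'=2): chars_in_quartet=1 acc=0x2 bytes_emitted=3
After char 5 ('7'=59): chars_in_quartet=2 acc=0xBB bytes_emitted=3
After char 6 ('L'=11): chars_in_quartet=3 acc=0x2ECB bytes_emitted=3
After char 7 ('G'=6): chars_in_quartet=4 acc=0xBB2C6 -> emit 0B B2 C6, reset; bytes_emitted=6
After char 8 ('G'=6): chars_in_quartet=1 acc=0x6 bytes_emitted=6
After char 9 ('A'=0): chars_in_quartet=2 acc=0x180 bytes_emitted=6
Padding '==': partial quartet acc=0x180 -> emit 18; bytes_emitted=7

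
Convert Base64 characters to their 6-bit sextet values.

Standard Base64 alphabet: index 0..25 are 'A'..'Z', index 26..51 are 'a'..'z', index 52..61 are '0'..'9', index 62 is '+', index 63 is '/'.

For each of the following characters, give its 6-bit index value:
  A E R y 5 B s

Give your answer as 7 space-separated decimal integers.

Answer: 0 4 17 50 57 1 44

Derivation:
'A': A..Z range, ord('A') − ord('A') = 0
'E': A..Z range, ord('E') − ord('A') = 4
'R': A..Z range, ord('R') − ord('A') = 17
'y': a..z range, 26 + ord('y') − ord('a') = 50
'5': 0..9 range, 52 + ord('5') − ord('0') = 57
'B': A..Z range, ord('B') − ord('A') = 1
's': a..z range, 26 + ord('s') − ord('a') = 44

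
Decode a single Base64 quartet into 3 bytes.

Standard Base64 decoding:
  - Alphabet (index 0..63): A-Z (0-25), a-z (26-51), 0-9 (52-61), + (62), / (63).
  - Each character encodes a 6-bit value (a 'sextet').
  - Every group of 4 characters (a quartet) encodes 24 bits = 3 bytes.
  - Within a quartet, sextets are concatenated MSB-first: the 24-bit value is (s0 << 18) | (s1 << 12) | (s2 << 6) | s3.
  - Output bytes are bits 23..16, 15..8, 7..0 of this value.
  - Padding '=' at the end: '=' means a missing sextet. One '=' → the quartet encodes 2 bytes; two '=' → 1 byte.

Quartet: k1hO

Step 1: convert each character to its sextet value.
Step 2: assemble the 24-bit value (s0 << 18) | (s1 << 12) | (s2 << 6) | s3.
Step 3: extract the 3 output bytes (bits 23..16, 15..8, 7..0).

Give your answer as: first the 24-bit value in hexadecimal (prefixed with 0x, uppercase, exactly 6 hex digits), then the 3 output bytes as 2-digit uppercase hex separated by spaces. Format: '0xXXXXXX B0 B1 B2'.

Answer: 0x93584E 93 58 4E

Derivation:
Sextets: k=36, 1=53, h=33, O=14
24-bit: (36<<18) | (53<<12) | (33<<6) | 14
      = 0x900000 | 0x035000 | 0x000840 | 0x00000E
      = 0x93584E
Bytes: (v>>16)&0xFF=93, (v>>8)&0xFF=58, v&0xFF=4E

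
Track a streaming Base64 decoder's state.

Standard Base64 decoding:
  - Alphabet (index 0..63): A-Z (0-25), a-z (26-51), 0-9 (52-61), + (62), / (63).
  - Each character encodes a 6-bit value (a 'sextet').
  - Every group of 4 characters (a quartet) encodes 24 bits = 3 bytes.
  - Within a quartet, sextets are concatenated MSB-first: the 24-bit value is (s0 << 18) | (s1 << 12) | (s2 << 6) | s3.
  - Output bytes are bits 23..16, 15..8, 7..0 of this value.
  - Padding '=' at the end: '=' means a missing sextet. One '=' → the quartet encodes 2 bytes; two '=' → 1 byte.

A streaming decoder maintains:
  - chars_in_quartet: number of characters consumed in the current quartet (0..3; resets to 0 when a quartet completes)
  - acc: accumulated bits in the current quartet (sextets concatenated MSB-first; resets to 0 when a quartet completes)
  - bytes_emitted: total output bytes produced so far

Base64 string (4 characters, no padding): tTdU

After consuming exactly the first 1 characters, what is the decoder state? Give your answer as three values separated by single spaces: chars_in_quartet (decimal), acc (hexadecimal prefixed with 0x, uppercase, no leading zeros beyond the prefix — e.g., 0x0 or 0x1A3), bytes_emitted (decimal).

Answer: 1 0x2D 0

Derivation:
After char 0 ('t'=45): chars_in_quartet=1 acc=0x2D bytes_emitted=0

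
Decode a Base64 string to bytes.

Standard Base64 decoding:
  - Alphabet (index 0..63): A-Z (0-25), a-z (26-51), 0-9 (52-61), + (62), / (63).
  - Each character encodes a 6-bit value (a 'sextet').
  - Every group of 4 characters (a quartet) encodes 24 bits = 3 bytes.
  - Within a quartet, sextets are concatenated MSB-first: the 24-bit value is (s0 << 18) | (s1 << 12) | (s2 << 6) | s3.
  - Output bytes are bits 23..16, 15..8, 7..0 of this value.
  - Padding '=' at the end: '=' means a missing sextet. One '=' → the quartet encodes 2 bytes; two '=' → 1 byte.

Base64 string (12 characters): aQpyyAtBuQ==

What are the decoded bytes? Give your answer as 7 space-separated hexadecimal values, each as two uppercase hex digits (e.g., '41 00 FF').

Answer: 69 0A 72 C8 0B 41 B9

Derivation:
After char 0 ('a'=26): chars_in_quartet=1 acc=0x1A bytes_emitted=0
After char 1 ('Q'=16): chars_in_quartet=2 acc=0x690 bytes_emitted=0
After char 2 ('p'=41): chars_in_quartet=3 acc=0x1A429 bytes_emitted=0
After char 3 ('y'=50): chars_in_quartet=4 acc=0x690A72 -> emit 69 0A 72, reset; bytes_emitted=3
After char 4 ('y'=50): chars_in_quartet=1 acc=0x32 bytes_emitted=3
After char 5 ('A'=0): chars_in_quartet=2 acc=0xC80 bytes_emitted=3
After char 6 ('t'=45): chars_in_quartet=3 acc=0x3202D bytes_emitted=3
After char 7 ('B'=1): chars_in_quartet=4 acc=0xC80B41 -> emit C8 0B 41, reset; bytes_emitted=6
After char 8 ('u'=46): chars_in_quartet=1 acc=0x2E bytes_emitted=6
After char 9 ('Q'=16): chars_in_quartet=2 acc=0xB90 bytes_emitted=6
Padding '==': partial quartet acc=0xB90 -> emit B9; bytes_emitted=7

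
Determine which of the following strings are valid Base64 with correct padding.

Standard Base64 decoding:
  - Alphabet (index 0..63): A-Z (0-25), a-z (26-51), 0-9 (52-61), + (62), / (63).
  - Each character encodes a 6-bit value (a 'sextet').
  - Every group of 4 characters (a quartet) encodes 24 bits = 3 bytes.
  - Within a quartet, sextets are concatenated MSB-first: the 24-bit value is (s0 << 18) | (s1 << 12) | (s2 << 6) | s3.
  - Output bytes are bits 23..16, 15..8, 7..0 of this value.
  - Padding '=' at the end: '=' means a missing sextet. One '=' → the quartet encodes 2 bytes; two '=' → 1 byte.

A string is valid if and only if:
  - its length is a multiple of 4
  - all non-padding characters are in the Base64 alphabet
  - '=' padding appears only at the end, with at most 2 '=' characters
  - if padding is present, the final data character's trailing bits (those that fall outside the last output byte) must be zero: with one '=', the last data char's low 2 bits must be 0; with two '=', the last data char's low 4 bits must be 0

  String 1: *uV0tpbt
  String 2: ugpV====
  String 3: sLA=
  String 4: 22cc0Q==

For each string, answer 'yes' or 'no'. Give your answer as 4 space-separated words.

Answer: no no yes yes

Derivation:
String 1: '*uV0tpbt' → invalid (bad char(s): ['*'])
String 2: 'ugpV====' → invalid (4 pad chars (max 2))
String 3: 'sLA=' → valid
String 4: '22cc0Q==' → valid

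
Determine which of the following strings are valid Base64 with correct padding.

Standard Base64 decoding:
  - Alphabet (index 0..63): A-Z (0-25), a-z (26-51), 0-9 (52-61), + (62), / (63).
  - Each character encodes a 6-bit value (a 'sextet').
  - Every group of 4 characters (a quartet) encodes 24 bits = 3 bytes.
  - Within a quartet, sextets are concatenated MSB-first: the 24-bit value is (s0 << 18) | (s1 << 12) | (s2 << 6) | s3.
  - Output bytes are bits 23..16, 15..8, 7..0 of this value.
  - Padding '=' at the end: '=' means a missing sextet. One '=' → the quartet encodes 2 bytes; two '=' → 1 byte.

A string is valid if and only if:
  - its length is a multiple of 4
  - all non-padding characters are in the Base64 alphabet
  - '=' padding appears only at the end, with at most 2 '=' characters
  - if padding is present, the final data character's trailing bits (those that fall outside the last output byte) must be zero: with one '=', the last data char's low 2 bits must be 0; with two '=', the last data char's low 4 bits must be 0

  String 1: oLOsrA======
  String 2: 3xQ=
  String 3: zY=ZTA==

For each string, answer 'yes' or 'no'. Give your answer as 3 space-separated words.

String 1: 'oLOsrA======' → invalid (6 pad chars (max 2))
String 2: '3xQ=' → valid
String 3: 'zY=ZTA==' → invalid (bad char(s): ['=']; '=' in middle)

Answer: no yes no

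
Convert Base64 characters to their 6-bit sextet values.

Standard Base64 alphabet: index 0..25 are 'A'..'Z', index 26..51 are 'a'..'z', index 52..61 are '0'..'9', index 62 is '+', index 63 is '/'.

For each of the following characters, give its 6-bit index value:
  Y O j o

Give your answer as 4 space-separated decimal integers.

Answer: 24 14 35 40

Derivation:
'Y': A..Z range, ord('Y') − ord('A') = 24
'O': A..Z range, ord('O') − ord('A') = 14
'j': a..z range, 26 + ord('j') − ord('a') = 35
'o': a..z range, 26 + ord('o') − ord('a') = 40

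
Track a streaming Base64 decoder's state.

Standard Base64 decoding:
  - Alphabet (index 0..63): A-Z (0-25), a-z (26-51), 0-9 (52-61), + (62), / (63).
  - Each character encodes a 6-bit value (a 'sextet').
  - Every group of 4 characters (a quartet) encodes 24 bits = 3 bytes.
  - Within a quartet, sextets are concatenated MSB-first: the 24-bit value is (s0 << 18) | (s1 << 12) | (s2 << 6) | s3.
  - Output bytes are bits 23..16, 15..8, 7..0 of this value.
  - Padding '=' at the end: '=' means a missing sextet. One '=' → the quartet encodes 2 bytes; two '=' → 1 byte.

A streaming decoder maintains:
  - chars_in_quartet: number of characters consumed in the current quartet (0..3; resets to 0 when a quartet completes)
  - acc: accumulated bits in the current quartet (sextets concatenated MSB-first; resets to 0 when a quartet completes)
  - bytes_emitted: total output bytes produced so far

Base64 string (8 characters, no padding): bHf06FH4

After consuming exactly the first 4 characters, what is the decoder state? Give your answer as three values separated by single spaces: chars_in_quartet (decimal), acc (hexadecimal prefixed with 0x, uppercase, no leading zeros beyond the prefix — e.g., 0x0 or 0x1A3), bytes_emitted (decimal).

After char 0 ('b'=27): chars_in_quartet=1 acc=0x1B bytes_emitted=0
After char 1 ('H'=7): chars_in_quartet=2 acc=0x6C7 bytes_emitted=0
After char 2 ('f'=31): chars_in_quartet=3 acc=0x1B1DF bytes_emitted=0
After char 3 ('0'=52): chars_in_quartet=4 acc=0x6C77F4 -> emit 6C 77 F4, reset; bytes_emitted=3

Answer: 0 0x0 3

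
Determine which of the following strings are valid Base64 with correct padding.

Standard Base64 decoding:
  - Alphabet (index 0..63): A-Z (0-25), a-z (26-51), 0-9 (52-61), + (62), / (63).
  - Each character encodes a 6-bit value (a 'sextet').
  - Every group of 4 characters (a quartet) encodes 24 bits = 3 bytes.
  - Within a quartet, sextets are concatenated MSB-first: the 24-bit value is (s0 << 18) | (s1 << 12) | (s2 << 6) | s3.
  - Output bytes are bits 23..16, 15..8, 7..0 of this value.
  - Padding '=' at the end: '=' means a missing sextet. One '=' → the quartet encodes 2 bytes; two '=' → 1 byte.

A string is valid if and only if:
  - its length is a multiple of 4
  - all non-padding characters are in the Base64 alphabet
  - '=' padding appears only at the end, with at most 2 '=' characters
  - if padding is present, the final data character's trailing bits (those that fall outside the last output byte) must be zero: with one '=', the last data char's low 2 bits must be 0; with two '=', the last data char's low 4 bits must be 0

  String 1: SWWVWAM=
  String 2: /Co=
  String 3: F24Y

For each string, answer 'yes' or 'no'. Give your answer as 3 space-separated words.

Answer: yes yes yes

Derivation:
String 1: 'SWWVWAM=' → valid
String 2: '/Co=' → valid
String 3: 'F24Y' → valid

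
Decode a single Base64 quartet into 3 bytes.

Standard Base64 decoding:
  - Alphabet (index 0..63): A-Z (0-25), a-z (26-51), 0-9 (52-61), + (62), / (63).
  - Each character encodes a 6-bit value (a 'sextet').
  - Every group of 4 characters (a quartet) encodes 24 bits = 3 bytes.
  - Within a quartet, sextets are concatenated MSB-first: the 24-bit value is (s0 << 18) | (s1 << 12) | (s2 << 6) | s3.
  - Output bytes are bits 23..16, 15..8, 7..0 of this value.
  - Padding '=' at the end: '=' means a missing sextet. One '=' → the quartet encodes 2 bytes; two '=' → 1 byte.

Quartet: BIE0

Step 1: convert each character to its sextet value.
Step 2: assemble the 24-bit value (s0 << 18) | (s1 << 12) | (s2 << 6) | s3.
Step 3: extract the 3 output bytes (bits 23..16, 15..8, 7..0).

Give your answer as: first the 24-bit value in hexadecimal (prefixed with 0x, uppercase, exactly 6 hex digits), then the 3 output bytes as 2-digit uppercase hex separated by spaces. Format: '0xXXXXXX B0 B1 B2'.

Answer: 0x048134 04 81 34

Derivation:
Sextets: B=1, I=8, E=4, 0=52
24-bit: (1<<18) | (8<<12) | (4<<6) | 52
      = 0x040000 | 0x008000 | 0x000100 | 0x000034
      = 0x048134
Bytes: (v>>16)&0xFF=04, (v>>8)&0xFF=81, v&0xFF=34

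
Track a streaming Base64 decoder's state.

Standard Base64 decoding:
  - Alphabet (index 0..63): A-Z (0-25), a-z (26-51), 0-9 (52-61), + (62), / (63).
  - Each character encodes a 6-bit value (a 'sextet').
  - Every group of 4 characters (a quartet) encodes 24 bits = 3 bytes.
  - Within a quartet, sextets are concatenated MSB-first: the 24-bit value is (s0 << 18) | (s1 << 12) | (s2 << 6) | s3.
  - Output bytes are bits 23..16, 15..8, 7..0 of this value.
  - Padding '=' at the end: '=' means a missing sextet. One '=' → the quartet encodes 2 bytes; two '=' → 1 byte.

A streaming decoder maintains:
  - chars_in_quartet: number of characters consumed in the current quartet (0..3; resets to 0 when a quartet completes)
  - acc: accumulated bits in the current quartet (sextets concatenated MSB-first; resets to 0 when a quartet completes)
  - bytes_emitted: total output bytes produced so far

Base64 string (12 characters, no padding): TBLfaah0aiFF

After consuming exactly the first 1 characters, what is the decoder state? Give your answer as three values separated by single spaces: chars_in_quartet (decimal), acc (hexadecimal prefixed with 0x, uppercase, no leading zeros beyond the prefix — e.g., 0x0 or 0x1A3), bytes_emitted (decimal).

Answer: 1 0x13 0

Derivation:
After char 0 ('T'=19): chars_in_quartet=1 acc=0x13 bytes_emitted=0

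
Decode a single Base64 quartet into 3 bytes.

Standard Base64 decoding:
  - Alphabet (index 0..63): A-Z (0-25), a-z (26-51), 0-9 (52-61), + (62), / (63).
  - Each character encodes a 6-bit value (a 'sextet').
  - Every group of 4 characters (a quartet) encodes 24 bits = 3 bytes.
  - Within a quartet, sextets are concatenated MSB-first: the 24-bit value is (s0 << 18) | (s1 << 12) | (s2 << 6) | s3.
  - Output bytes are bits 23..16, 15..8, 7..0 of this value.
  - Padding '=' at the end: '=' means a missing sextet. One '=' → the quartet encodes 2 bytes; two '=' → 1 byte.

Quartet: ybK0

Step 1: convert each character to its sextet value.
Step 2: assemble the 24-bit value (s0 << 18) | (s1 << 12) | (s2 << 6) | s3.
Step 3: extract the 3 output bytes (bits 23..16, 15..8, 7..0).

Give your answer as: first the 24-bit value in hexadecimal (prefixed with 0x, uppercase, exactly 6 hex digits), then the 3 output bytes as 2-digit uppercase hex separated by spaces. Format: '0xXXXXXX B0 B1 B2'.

Answer: 0xC9B2B4 C9 B2 B4

Derivation:
Sextets: y=50, b=27, K=10, 0=52
24-bit: (50<<18) | (27<<12) | (10<<6) | 52
      = 0xC80000 | 0x01B000 | 0x000280 | 0x000034
      = 0xC9B2B4
Bytes: (v>>16)&0xFF=C9, (v>>8)&0xFF=B2, v&0xFF=B4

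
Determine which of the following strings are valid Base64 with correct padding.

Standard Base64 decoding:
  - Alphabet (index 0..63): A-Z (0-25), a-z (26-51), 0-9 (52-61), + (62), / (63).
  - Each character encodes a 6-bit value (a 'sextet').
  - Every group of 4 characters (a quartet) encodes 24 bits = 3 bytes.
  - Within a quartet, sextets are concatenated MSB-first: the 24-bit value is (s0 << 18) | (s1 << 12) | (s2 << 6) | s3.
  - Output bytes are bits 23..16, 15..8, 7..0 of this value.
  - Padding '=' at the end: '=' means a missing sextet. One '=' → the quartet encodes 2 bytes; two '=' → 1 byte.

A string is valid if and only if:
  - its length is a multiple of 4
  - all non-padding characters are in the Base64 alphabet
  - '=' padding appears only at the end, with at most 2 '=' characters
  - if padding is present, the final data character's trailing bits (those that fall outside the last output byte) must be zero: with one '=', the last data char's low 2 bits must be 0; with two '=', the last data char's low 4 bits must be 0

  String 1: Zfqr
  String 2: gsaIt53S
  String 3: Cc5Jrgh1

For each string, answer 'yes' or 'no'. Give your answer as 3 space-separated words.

String 1: 'Zfqr' → valid
String 2: 'gsaIt53S' → valid
String 3: 'Cc5Jrgh1' → valid

Answer: yes yes yes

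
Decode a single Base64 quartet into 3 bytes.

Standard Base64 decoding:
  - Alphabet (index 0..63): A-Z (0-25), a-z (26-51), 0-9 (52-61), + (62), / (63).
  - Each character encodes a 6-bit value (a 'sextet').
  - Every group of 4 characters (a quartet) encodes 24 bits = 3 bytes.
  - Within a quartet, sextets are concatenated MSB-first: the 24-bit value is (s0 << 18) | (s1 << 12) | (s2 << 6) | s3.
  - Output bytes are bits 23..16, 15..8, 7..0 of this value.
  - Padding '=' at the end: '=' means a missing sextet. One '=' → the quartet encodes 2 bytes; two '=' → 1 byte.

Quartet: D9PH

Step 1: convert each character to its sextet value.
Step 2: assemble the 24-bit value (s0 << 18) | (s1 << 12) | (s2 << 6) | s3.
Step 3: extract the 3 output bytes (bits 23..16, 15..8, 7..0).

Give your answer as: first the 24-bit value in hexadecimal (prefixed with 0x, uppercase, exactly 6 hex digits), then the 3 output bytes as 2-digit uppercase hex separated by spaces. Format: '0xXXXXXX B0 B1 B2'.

Sextets: D=3, 9=61, P=15, H=7
24-bit: (3<<18) | (61<<12) | (15<<6) | 7
      = 0x0C0000 | 0x03D000 | 0x0003C0 | 0x000007
      = 0x0FD3C7
Bytes: (v>>16)&0xFF=0F, (v>>8)&0xFF=D3, v&0xFF=C7

Answer: 0x0FD3C7 0F D3 C7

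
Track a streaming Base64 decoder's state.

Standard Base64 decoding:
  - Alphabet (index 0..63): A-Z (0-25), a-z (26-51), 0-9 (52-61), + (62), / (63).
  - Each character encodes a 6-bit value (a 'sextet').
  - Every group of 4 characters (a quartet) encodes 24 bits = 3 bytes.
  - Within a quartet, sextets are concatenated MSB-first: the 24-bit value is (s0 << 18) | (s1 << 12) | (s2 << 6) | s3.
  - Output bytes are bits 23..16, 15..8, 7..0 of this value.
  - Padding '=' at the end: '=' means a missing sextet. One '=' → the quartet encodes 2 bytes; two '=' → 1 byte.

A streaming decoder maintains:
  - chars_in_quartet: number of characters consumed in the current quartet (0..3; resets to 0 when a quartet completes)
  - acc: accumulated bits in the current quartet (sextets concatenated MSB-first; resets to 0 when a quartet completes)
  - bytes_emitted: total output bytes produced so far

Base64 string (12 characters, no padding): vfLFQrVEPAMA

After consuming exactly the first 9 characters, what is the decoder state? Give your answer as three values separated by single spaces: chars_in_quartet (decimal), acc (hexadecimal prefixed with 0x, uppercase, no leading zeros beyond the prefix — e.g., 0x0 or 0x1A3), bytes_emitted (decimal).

Answer: 1 0xF 6

Derivation:
After char 0 ('v'=47): chars_in_quartet=1 acc=0x2F bytes_emitted=0
After char 1 ('f'=31): chars_in_quartet=2 acc=0xBDF bytes_emitted=0
After char 2 ('L'=11): chars_in_quartet=3 acc=0x2F7CB bytes_emitted=0
After char 3 ('F'=5): chars_in_quartet=4 acc=0xBDF2C5 -> emit BD F2 C5, reset; bytes_emitted=3
After char 4 ('Q'=16): chars_in_quartet=1 acc=0x10 bytes_emitted=3
After char 5 ('r'=43): chars_in_quartet=2 acc=0x42B bytes_emitted=3
After char 6 ('V'=21): chars_in_quartet=3 acc=0x10AD5 bytes_emitted=3
After char 7 ('E'=4): chars_in_quartet=4 acc=0x42B544 -> emit 42 B5 44, reset; bytes_emitted=6
After char 8 ('P'=15): chars_in_quartet=1 acc=0xF bytes_emitted=6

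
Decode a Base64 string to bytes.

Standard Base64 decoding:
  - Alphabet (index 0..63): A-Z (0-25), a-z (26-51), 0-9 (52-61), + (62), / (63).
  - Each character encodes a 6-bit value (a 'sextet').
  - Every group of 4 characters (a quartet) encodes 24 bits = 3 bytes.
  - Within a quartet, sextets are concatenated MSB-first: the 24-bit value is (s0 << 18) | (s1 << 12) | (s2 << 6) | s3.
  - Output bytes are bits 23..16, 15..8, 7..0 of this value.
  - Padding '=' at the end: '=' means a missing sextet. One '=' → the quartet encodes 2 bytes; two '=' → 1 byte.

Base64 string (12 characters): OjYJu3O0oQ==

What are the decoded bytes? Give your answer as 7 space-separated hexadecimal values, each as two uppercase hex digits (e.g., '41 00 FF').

Answer: 3A 36 09 BB 73 B4 A1

Derivation:
After char 0 ('O'=14): chars_in_quartet=1 acc=0xE bytes_emitted=0
After char 1 ('j'=35): chars_in_quartet=2 acc=0x3A3 bytes_emitted=0
After char 2 ('Y'=24): chars_in_quartet=3 acc=0xE8D8 bytes_emitted=0
After char 3 ('J'=9): chars_in_quartet=4 acc=0x3A3609 -> emit 3A 36 09, reset; bytes_emitted=3
After char 4 ('u'=46): chars_in_quartet=1 acc=0x2E bytes_emitted=3
After char 5 ('3'=55): chars_in_quartet=2 acc=0xBB7 bytes_emitted=3
After char 6 ('O'=14): chars_in_quartet=3 acc=0x2EDCE bytes_emitted=3
After char 7 ('0'=52): chars_in_quartet=4 acc=0xBB73B4 -> emit BB 73 B4, reset; bytes_emitted=6
After char 8 ('o'=40): chars_in_quartet=1 acc=0x28 bytes_emitted=6
After char 9 ('Q'=16): chars_in_quartet=2 acc=0xA10 bytes_emitted=6
Padding '==': partial quartet acc=0xA10 -> emit A1; bytes_emitted=7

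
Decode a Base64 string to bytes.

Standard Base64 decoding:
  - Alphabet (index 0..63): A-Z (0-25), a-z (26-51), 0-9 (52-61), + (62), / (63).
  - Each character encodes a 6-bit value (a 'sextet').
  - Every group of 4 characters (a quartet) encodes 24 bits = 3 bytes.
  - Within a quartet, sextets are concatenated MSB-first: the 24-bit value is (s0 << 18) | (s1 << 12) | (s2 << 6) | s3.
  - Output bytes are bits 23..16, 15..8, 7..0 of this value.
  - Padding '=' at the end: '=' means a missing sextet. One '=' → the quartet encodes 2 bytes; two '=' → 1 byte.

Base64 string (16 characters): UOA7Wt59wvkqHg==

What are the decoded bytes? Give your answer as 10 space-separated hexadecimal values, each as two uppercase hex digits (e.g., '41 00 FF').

After char 0 ('U'=20): chars_in_quartet=1 acc=0x14 bytes_emitted=0
After char 1 ('O'=14): chars_in_quartet=2 acc=0x50E bytes_emitted=0
After char 2 ('A'=0): chars_in_quartet=3 acc=0x14380 bytes_emitted=0
After char 3 ('7'=59): chars_in_quartet=4 acc=0x50E03B -> emit 50 E0 3B, reset; bytes_emitted=3
After char 4 ('W'=22): chars_in_quartet=1 acc=0x16 bytes_emitted=3
After char 5 ('t'=45): chars_in_quartet=2 acc=0x5AD bytes_emitted=3
After char 6 ('5'=57): chars_in_quartet=3 acc=0x16B79 bytes_emitted=3
After char 7 ('9'=61): chars_in_quartet=4 acc=0x5ADE7D -> emit 5A DE 7D, reset; bytes_emitted=6
After char 8 ('w'=48): chars_in_quartet=1 acc=0x30 bytes_emitted=6
After char 9 ('v'=47): chars_in_quartet=2 acc=0xC2F bytes_emitted=6
After char 10 ('k'=36): chars_in_quartet=3 acc=0x30BE4 bytes_emitted=6
After char 11 ('q'=42): chars_in_quartet=4 acc=0xC2F92A -> emit C2 F9 2A, reset; bytes_emitted=9
After char 12 ('H'=7): chars_in_quartet=1 acc=0x7 bytes_emitted=9
After char 13 ('g'=32): chars_in_quartet=2 acc=0x1E0 bytes_emitted=9
Padding '==': partial quartet acc=0x1E0 -> emit 1E; bytes_emitted=10

Answer: 50 E0 3B 5A DE 7D C2 F9 2A 1E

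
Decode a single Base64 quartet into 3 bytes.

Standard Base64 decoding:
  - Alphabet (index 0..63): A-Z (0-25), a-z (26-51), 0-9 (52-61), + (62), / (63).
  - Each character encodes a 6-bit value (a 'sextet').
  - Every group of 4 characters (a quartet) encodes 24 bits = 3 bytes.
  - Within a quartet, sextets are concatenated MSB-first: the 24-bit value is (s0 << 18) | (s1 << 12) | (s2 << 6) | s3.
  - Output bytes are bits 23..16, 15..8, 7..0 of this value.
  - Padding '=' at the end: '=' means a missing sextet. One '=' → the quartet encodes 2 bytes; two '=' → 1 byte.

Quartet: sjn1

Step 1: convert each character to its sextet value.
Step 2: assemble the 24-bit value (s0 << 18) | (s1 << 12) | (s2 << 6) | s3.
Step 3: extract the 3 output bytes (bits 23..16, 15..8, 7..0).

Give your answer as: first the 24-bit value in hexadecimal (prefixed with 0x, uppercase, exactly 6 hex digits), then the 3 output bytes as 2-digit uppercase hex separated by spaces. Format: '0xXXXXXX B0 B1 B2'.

Answer: 0xB239F5 B2 39 F5

Derivation:
Sextets: s=44, j=35, n=39, 1=53
24-bit: (44<<18) | (35<<12) | (39<<6) | 53
      = 0xB00000 | 0x023000 | 0x0009C0 | 0x000035
      = 0xB239F5
Bytes: (v>>16)&0xFF=B2, (v>>8)&0xFF=39, v&0xFF=F5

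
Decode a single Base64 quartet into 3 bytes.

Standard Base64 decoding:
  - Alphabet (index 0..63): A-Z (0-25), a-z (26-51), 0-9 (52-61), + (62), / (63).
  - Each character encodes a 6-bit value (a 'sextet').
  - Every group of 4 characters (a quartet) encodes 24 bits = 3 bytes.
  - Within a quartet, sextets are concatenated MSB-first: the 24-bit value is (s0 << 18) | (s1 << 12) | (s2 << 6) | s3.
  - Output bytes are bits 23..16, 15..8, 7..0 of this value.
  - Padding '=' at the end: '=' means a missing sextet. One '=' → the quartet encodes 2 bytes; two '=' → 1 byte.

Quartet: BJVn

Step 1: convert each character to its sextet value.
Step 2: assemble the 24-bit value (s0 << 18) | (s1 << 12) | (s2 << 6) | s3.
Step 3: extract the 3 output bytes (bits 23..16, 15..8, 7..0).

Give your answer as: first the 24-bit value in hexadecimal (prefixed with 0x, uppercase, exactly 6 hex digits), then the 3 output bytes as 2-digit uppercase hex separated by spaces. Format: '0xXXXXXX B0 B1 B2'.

Sextets: B=1, J=9, V=21, n=39
24-bit: (1<<18) | (9<<12) | (21<<6) | 39
      = 0x040000 | 0x009000 | 0x000540 | 0x000027
      = 0x049567
Bytes: (v>>16)&0xFF=04, (v>>8)&0xFF=95, v&0xFF=67

Answer: 0x049567 04 95 67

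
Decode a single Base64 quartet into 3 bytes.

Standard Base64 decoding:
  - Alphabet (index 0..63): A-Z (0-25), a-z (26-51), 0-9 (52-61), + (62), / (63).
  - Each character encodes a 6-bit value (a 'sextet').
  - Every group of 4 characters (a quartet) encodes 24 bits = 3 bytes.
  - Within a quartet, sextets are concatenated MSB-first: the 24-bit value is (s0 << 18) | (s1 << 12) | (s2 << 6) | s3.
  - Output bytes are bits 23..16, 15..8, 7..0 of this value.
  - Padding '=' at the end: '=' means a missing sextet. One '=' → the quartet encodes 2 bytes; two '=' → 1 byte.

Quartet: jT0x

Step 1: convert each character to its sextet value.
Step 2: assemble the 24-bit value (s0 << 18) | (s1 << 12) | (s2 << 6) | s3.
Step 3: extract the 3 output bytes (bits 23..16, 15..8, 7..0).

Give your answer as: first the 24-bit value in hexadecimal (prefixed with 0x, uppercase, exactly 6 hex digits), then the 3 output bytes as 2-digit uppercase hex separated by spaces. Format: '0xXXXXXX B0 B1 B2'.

Answer: 0x8D3D31 8D 3D 31

Derivation:
Sextets: j=35, T=19, 0=52, x=49
24-bit: (35<<18) | (19<<12) | (52<<6) | 49
      = 0x8C0000 | 0x013000 | 0x000D00 | 0x000031
      = 0x8D3D31
Bytes: (v>>16)&0xFF=8D, (v>>8)&0xFF=3D, v&0xFF=31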